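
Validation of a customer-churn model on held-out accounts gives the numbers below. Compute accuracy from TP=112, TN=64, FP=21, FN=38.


Accuracy = (TP+TN)/(TP+TN+FP+FN)
= (112+64)/(235)
= 176/235 = 74.89%

74.89%


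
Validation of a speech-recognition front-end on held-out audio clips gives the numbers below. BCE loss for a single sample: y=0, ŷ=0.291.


BCE = -[y·ln(p) + (1-y)·ln(1-p)]
= -0 - 1·ln(1-0.291)
= -ln(0.709) = 0.3439

0.3439


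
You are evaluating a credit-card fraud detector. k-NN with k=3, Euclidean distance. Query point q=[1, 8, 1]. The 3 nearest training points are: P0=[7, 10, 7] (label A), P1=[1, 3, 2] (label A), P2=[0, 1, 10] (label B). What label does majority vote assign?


d(q,P0) = 8.7178  (label A)
d(q,P1) = 5.099  (label A)
d(q,P2) = 11.4455  (label B)
Votes: A=2, B=1
Majority → A

A


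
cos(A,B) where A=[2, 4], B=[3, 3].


A·B = 2·3 + 4·3 = 18
‖A‖ = √20 = 4.4721, ‖B‖ = √18 = 4.2426
cos = 18/(√20·√18) = 18/√360 = 0.9487

0.9487


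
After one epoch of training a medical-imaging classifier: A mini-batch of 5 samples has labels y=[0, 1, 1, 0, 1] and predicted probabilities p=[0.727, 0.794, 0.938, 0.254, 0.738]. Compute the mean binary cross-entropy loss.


L[0] = -ln(1-0.727) = -ln(0.273) = 1.2983
L[1] = -ln(0.794) = 0.2307
L[2] = -ln(0.938) = 0.064
L[3] = -ln(1-0.254) = -ln(0.746) = 0.293
L[4] = -ln(0.738) = 0.3038
mean = (1.2983 + 0.2307 + 0.064 + 0.293 + 0.3038)/5 = 0.438

0.438


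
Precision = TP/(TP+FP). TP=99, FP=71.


Precision = TP/(TP+FP)
= 99/(99+71)
= 99/170 = 58.24%

58.24%


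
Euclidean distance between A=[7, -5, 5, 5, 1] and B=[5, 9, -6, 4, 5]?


d = √((7-5)² + (-5-9)² + (5+ 6)² + (5-4)² + (1-5)²)
  = √(4 + 196 + 121 + 1 + 16)
  = √338 = 18.3848

18.3848


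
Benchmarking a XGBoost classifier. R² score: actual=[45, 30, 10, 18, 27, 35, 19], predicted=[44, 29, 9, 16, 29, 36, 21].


ȳ = 26.2857
SS_res = Σ(y-ŷ)² = 16
SS_tot = Σ(y-ȳ)² = 827.43
R² = 1 - SS_res/SS_tot = 1 - 0.0193 = 0.9807

0.9807


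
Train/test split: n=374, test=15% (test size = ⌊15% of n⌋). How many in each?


Test = ⌊374·15/100⌋ = 56
Train = 374 - 56 = 318

Train: 318, Test: 56


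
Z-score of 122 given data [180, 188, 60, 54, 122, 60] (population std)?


μ = 110.6667, σ = 56.6588
z = (122 - 110.6667)/56.6588 = 0.2

0.2


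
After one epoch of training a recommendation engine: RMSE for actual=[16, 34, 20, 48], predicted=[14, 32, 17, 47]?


MSE = 18/4 = 4.5
RMSE = √(18/4) = 2.1213

2.1213


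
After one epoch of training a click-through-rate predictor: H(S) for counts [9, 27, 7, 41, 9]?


Probabilities: [9/93, 27/93, 7/93, 41/93, 9/93] ≈ [0.0968, 0.2903, 0.0753, 0.4409, 0.0968]
H = -((9/93)·log₂(9/93) + (27/93)·log₂(27/93) + (7/93)·log₂(7/93) + (41/93)·log₂(41/93) + (9/93)·log₂(9/93))
  = 1.9719 bits

1.9719 bits


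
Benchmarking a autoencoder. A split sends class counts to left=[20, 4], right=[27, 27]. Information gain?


Parent = [47, 31], H_parent = 0.9694
H_left = 0.65 (n=24), H_right = 1 (n=54)
H_children = (24/78)·0.65 + (54/78)·1 = 0.8923
IG = 0.9694 - 0.8923 = 0.0771

0.0771


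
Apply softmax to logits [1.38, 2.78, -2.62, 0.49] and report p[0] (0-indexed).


Exponentials: e^1.38=3.9749, e^2.78=16.119, e^-2.62=0.0728, e^0.49=1.6323
Sum = 21.799
Softmax = [0.1823, 0.7394, 0.0033, 0.0749]
p[0] = 3.9749/21.799 = 0.1823

0.1823


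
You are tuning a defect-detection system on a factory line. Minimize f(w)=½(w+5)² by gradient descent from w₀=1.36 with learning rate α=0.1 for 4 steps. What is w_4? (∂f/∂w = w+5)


step 1: grad = 1.36+5 = 6.36; w = 1.36 - 0.1·(6.36) = 0.724
step 2: grad = 0.724+5 = 5.724; w = 0.724 - 0.1·(5.724) = 0.1516
step 3: grad = 0.1516+5 = 5.1516; w = 0.1516 - 0.1·(5.1516) = -0.36356
step 4: grad = -0.36356+5 = 4.63644; w = -0.36356 - 0.1·(4.63644) = -0.827204

-0.827204


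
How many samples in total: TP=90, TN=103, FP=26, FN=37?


Total = TP + TN + FP + FN
= 90 + 103 + 26 + 37
= 256
(Predicted positive: 116, predicted negative: 140)

256


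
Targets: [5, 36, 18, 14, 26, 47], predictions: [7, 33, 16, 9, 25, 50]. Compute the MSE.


Squared errors: (5-7)²=4, (36-33)²=9, (18-16)²=4, (14-9)²=25, (26-25)²=1, (47-50)²=9
Sum = 52
MSE = 52/6 = 26/3

26/3


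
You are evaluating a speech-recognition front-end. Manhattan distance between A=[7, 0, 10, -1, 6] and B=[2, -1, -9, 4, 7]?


d = |7-2| + |0+ 1| + |10+ 9| + |-1-4| + |6-7|
  = 5 + 1 + 19 + 5 + 1
  = 31

31


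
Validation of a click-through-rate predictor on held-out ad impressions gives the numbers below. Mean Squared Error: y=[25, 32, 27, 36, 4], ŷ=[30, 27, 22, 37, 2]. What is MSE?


Squared errors: (25-30)²=25, (32-27)²=25, (27-22)²=25, (36-37)²=1, (4-2)²=4
Sum = 80
MSE = 80/5 = 16

16


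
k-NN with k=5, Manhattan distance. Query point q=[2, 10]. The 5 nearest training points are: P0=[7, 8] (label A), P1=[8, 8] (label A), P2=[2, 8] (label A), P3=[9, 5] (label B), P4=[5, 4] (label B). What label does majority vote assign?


d(q,P0) = 7  (label A)
d(q,P1) = 8  (label A)
d(q,P2) = 2  (label A)
d(q,P3) = 12  (label B)
d(q,P4) = 9  (label B)
Votes: A=3, B=2
Majority → A

A


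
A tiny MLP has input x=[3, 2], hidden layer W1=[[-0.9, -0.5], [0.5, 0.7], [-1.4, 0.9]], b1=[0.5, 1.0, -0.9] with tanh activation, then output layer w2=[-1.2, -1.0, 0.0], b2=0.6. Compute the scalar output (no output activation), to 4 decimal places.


z1[0] = (-0.9)·(3) + (-0.5)·(2) + 0.5 = -3.2
z1[1] = (0.5)·(3) + (0.7)·(2) + 1.0 = 3.9
z1[2] = (-1.4)·(3) + (0.9)·(2) - 0.9 = -3.3
h = tanh(z1) = [-0.9967, 0.9992, -0.9973]
output = (-1.2)·(-0.9967) + (-1.0)·(0.9992) + (0.0)·(-0.9973) + 0.6 = 0.7968

0.7968


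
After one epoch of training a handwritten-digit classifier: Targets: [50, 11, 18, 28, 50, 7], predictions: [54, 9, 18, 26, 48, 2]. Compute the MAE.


Absolute errors: |50-54|=4, |11-9|=2, |18-18|=0, |28-26|=2, |50-48|=2, |7-2|=5
Sum = 15
MAE = 15/6 = 5/2

5/2


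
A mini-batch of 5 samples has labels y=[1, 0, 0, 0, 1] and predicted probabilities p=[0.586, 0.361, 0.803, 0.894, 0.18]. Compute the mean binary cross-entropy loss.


L[0] = -ln(0.586) = 0.5344
L[1] = -ln(1-0.361) = -ln(0.639) = 0.4479
L[2] = -ln(1-0.803) = -ln(0.197) = 1.6246
L[3] = -ln(1-0.894) = -ln(0.106) = 2.2443
L[4] = -ln(0.18) = 1.7148
mean = (0.5344 + 0.4479 + 1.6246 + 2.2443 + 1.7148)/5 = 1.3132

1.3132


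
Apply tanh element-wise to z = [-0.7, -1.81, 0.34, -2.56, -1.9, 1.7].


tanh(-0.7) = -0.6044
tanh(-1.81) = -0.9478
tanh(0.34) = 0.3275
tanh(-2.56) = -0.9881
tanh(-1.9) = -0.9562
tanh(1.7) = 0.9354
result = [-0.6044, -0.9478, 0.3275, -0.9881, -0.9562, 0.9354]

[-0.6044, -0.9478, 0.3275, -0.9881, -0.9562, 0.9354]


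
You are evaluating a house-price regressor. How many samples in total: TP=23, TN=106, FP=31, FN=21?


Total = TP + TN + FP + FN
= 23 + 106 + 31 + 21
= 181
(Predicted positive: 54, predicted negative: 127)

181


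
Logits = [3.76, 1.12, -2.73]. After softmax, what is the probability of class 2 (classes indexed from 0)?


Exponentials: e^3.76=42.9484, e^1.12=3.0649, e^-2.73=0.0652
Sum = 46.0785
Softmax = [0.9321, 0.0665, 0.0014]
p[2] = 0.0652/46.0785 = 0.0014

0.0014


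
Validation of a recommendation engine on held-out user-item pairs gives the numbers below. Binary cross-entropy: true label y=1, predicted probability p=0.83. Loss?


BCE = -[y·ln(p) + (1-y)·ln(1-p)]
= -1·ln(0.83) - 0
= -ln(0.83) = 0.1863

0.1863


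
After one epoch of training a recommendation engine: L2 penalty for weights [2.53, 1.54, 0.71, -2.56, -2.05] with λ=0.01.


‖w‖₂² = (2.53)² + (1.54)² + (0.71)² + (-2.56)² + (-2.05)²
     = 6.4009 + 2.3716 + 0.5041 + 6.5536 + 4.2025
     = 20.0327
λ·‖w‖₂² = 0.01·20.0327 = 0.200327

0.200327


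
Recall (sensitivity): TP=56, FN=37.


Recall = TP/(TP+FN)
= 56/(56+37)
= 56/93 = 60.22%

60.22%


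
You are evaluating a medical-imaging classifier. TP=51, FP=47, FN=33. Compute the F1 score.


Precision = 51/98 = 0.5204
Recall = 51/84 = 0.6071
F1 = 2·P·R/(P+R) = 2·TP/(2·TP+FP+FN) = 102/(102+47+33) = 102/182 = 0.5604

0.5604


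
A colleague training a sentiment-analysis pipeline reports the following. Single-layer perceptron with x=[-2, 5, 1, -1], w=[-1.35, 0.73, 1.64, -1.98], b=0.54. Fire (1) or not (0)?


z = (-2)·(-1.35) + (5)·(0.73) + (1)·(1.64) + (-1)·(-1.98) + 0.54
  = 10.51
step(z) = 1 (z≥0)

1


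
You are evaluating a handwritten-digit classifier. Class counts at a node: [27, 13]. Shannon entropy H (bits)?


Probabilities: [27/40, 13/40] ≈ [0.675, 0.325]
H = -((27/40)·log₂(27/40) + (13/40)·log₂(13/40))
  = 0.9097 bits

0.9097 bits


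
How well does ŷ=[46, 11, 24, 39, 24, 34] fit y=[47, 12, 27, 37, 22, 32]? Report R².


ȳ = 29.5
SS_res = Σ(y-ŷ)² = 23
SS_tot = Σ(y-ȳ)² = 737.5
R² = 1 - SS_res/SS_tot = 1 - 0.0312 = 0.9688

0.9688


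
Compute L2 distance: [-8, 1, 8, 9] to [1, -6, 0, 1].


d = √((-8-1)² + (1+ 6)² + (8-0)² + (9-1)²)
  = √(81 + 49 + 64 + 64)
  = √258 = 16.0624

16.0624


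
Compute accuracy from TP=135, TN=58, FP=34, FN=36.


Accuracy = (TP+TN)/(TP+TN+FP+FN)
= (135+58)/(263)
= 193/263 = 73.38%

73.38%


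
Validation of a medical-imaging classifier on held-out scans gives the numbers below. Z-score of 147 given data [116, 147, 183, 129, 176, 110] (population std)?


μ = 143.5, σ = 28.0401
z = (147 - 143.5)/28.0401 = 0.1248

0.1248


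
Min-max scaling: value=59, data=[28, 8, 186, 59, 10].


min=8, max=186
(59-8)/(186-8) = 51/178 = 0.2865

0.2865


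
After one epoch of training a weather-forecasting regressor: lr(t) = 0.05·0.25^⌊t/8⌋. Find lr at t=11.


n_drops = ⌊11/8⌋ = 1
lr = 0.05·0.25^1 = 0.05·0.25 = 0.0125

0.0125


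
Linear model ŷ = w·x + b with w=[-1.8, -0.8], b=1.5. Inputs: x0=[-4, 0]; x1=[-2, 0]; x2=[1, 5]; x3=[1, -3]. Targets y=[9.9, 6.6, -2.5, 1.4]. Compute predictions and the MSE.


ŷ0 = (-1.8)·(-4) + (-0.8)·(0) + 1.5 = 8.7
ŷ1 = (-1.8)·(-2) + (-0.8)·(0) + 1.5 = 5.1
ŷ2 = (-1.8)·(1) + (-0.8)·(5) + 1.5 = -4.3
ŷ3 = (-1.8)·(1) + (-0.8)·(-3) + 1.5 = 2.1
errors² = [1.44, 2.25, 3.24, 0.49]
MSE = 7.4200/4 = 1.855

1.855


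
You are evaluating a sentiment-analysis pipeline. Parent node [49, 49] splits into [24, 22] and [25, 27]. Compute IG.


Parent = [49, 49], H_parent = 1
H_left = 0.9986 (n=46), H_right = 0.9989 (n=52)
H_children = (46/98)·0.9986 + (52/98)·0.9989 = 0.9988
IG = 1 - 0.9988 = 0.0012

0.0012


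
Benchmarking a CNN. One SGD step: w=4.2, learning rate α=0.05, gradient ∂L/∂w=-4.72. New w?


w_new = w - α·∇
= 4.2 - 0.05·-4.72
= 4.2 + 0.236
= 4.436

4.436


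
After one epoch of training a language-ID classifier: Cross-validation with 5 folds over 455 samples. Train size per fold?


Fold size = 455/5 = 91
Training per fold = 455 - 91 = 364

364


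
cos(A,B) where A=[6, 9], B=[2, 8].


A·B = 6·2 + 9·8 = 84
‖A‖ = √117 = 10.8167, ‖B‖ = √68 = 8.2462
cos = 84/(√117·√68) = 84/√7956 = 0.9417

0.9417


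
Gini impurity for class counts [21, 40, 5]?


Probabilities: [21/66, 40/66, 5/66] ≈ [0.3182, 0.6061, 0.0758]
Σpᵢ² = (441 + 1600 + 25)/66² = 2066/4356
Gini = 1 - Σpᵢ² = 1 - 2066/4356 = 0.5257

0.5257


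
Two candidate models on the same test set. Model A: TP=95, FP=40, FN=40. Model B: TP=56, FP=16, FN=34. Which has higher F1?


Model A: P=95/135=0.7037, R=95/135=0.7037, F1=2PR/(P+R)=2TP/(2TP+FP+FN)=190/270=0.7037
Model B: P=56/72=0.7778, R=56/90=0.6222, F1=2PR/(P+R)=2TP/(2TP+FP+FN)=112/162=0.6914
0.7037 > 0.6914 → Model A

Model A


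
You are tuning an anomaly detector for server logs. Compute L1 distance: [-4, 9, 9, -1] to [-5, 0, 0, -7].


d = |-4+ 5| + |9-0| + |9-0| + |-1+ 7|
  = 1 + 9 + 9 + 6
  = 25

25


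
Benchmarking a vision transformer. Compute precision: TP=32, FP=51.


Precision = TP/(TP+FP)
= 32/(32+51)
= 32/83 = 38.55%

38.55%


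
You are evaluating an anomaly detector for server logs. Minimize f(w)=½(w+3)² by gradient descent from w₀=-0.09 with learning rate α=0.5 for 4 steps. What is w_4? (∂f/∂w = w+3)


step 1: grad = -0.09+3 = 2.91; w = -0.09 - 0.5·(2.91) = -1.545
step 2: grad = -1.545+3 = 1.455; w = -1.545 - 0.5·(1.455) = -2.2725
step 3: grad = -2.2725+3 = 0.7275; w = -2.2725 - 0.5·(0.7275) = -2.63625
step 4: grad = -2.63625+3 = 0.36375; w = -2.63625 - 0.5·(0.36375) = -2.818125

-2.818125


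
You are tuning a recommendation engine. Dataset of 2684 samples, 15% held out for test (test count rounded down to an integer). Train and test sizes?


Test = ⌊2684·15/100⌋ = 402
Train = 2684 - 402 = 2282

Train: 2282, Test: 402


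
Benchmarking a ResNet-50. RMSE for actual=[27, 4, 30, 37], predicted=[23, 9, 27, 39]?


MSE = 54/4 = 13.5
RMSE = √(54/4) = 3.6742

3.6742


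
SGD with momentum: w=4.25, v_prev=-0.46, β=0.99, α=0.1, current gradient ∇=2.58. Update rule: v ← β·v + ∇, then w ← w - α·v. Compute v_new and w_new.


v_new = 0.99·-0.46 + 2.58 = -0.4554 + 2.58 = 2.1246
w_new = 4.25 - 0.1·2.1246 = 4.25 - 0.21246 = 4.03754

v_new=2.1246, w_new=4.03754


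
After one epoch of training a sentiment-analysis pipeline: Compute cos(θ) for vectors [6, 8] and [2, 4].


A·B = 6·2 + 8·4 = 44
‖A‖ = √100 = 10, ‖B‖ = √20 = 4.4721
cos = 44/(√100·√20) = 44/√2000 = 0.9839

0.9839


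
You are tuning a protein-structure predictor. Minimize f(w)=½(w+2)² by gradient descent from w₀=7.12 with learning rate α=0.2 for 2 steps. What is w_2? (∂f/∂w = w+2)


step 1: grad = 7.12+2 = 9.12; w = 7.12 - 0.2·(9.12) = 5.296
step 2: grad = 5.296+2 = 7.296; w = 5.296 - 0.2·(7.296) = 3.8368

3.8368


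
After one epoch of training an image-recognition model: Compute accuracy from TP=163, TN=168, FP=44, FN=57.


Accuracy = (TP+TN)/(TP+TN+FP+FN)
= (163+168)/(432)
= 331/432 = 76.62%

76.62%


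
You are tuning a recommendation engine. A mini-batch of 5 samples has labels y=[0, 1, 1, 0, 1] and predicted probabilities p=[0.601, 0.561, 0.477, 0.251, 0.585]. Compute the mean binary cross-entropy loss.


L[0] = -ln(1-0.601) = -ln(0.399) = 0.9188
L[1] = -ln(0.561) = 0.578
L[2] = -ln(0.477) = 0.7402
L[3] = -ln(1-0.251) = -ln(0.749) = 0.289
L[4] = -ln(0.585) = 0.5361
mean = (0.9188 + 0.578 + 0.7402 + 0.289 + 0.5361)/5 = 0.6124

0.6124


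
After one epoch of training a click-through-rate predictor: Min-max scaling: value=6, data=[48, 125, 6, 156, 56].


min=6, max=156
(6-6)/(156-6) = 0/150 = 0.0

0.0


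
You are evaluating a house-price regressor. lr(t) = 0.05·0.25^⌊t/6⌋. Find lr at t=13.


n_drops = ⌊13/6⌋ = 2
lr = 0.05·0.25^2 = 0.05·0.0625 = 0.003125

0.003125


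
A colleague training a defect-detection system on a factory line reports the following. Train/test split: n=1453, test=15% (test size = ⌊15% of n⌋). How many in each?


Test = ⌊1453·15/100⌋ = 217
Train = 1453 - 217 = 1236

Train: 1236, Test: 217


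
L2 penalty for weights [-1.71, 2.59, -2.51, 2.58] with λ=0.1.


‖w‖₂² = (-1.71)² + (2.59)² + (-2.51)² + (2.58)²
     = 2.9241 + 6.7081 + 6.3001 + 6.6564
     = 22.5887
λ·‖w‖₂² = 0.1·22.5887 = 2.25887

2.25887


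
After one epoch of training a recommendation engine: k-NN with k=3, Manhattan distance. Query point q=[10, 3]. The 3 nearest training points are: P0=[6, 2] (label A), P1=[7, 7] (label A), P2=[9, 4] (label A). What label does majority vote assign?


d(q,P0) = 5  (label A)
d(q,P1) = 7  (label A)
d(q,P2) = 2  (label A)
Votes: A=3, B=0
Majority → A

A


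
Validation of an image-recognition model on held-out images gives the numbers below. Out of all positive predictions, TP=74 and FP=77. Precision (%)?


Precision = TP/(TP+FP)
= 74/(74+77)
= 74/151 = 49.01%

49.01%


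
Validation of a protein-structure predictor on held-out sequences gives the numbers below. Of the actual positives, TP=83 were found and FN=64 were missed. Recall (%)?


Recall = TP/(TP+FN)
= 83/(83+64)
= 83/147 = 56.46%

56.46%


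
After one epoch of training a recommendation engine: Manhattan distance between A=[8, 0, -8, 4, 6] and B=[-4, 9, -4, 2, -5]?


d = |8+ 4| + |0-9| + |-8+ 4| + |4-2| + |6+ 5|
  = 12 + 9 + 4 + 2 + 11
  = 38

38


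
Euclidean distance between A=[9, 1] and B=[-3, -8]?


d = √((9+ 3)² + (1+ 8)²)
  = √(144 + 81)
  = √225 = 15.0

15.0


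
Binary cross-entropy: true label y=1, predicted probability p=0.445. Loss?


BCE = -[y·ln(p) + (1-y)·ln(1-p)]
= -1·ln(0.445) - 0
= -ln(0.445) = 0.8097

0.8097


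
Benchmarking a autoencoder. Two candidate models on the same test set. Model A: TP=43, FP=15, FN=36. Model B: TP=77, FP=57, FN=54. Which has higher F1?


Model A: P=43/58=0.7414, R=43/79=0.5443, F1=2PR/(P+R)=2TP/(2TP+FP+FN)=86/137=0.6277
Model B: P=77/134=0.5746, R=77/131=0.5878, F1=2PR/(P+R)=2TP/(2TP+FP+FN)=154/265=0.5811
0.6277 > 0.5811 → Model A

Model A


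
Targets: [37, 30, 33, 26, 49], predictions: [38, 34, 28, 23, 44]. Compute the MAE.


Absolute errors: |37-38|=1, |30-34|=4, |33-28|=5, |26-23|=3, |49-44|=5
Sum = 18
MAE = 18/5 = 18/5

18/5


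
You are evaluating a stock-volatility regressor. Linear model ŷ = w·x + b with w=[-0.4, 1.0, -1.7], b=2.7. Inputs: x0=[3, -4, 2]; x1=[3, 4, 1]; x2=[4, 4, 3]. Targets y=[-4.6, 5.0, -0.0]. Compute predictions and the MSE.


ŷ0 = (-0.4)·(3) + (1.0)·(-4) + (-1.7)·(2) + 2.7 = -5.9
ŷ1 = (-0.4)·(3) + (1.0)·(4) + (-1.7)·(1) + 2.7 = 3.8
ŷ2 = (-0.4)·(4) + (1.0)·(4) + (-1.7)·(3) + 2.7 = 0.0
errors² = [1.69, 1.44, 0.0]
MSE = 3.1300/3 = 1.0433

1.0433


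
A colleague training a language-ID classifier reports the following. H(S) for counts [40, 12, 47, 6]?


Probabilities: [40/105, 12/105, 47/105, 6/105] ≈ [0.381, 0.1143, 0.4476, 0.0571]
H = -((40/105)·log₂(40/105) + (12/105)·log₂(12/105) + (47/105)·log₂(47/105) + (6/105)·log₂(6/105))
  = 1.6431 bits

1.6431 bits


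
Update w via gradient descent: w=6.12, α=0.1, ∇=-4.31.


w_new = w - α·∇
= 6.12 - 0.1·-4.31
= 6.12 + 0.431
= 6.551

6.551


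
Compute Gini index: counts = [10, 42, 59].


Probabilities: [10/111, 42/111, 59/111] ≈ [0.0901, 0.3784, 0.5315]
Σpᵢ² = (100 + 1764 + 3481)/111² = 5345/12321
Gini = 1 - Σpᵢ² = 1 - 5345/12321 = 0.5662

0.5662


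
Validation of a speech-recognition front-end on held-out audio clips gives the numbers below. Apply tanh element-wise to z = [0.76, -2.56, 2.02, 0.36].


tanh(0.76) = 0.6411
tanh(-2.56) = -0.9881
tanh(2.02) = 0.9654
tanh(0.36) = 0.3452
result = [0.6411, -0.9881, 0.9654, 0.3452]

[0.6411, -0.9881, 0.9654, 0.3452]


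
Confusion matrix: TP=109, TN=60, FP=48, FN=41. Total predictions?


Total = TP + TN + FP + FN
= 109 + 60 + 48 + 41
= 258
(Predicted positive: 157, predicted negative: 101)

258


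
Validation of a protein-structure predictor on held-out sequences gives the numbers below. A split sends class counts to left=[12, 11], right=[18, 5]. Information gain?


Parent = [30, 16], H_parent = 0.9321
H_left = 0.9986 (n=23), H_right = 0.7554 (n=23)
H_children = (23/46)·0.9986 + (23/46)·0.7554 = 0.877
IG = 0.9321 - 0.877 = 0.0551

0.0551


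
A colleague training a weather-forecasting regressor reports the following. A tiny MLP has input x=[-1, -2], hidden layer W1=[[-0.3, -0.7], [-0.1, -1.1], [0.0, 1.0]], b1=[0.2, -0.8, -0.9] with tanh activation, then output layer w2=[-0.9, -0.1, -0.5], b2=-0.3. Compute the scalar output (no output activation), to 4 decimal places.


z1[0] = (-0.3)·(-1) + (-0.7)·(-2) + 0.2 = 1.9
z1[1] = (-0.1)·(-1) + (-1.1)·(-2) - 0.8 = 1.5
z1[2] = (0.0)·(-1) + (1.0)·(-2) - 0.9 = -2.9
h = tanh(z1) = [0.9562, 0.9051, -0.994]
output = (-0.9)·(0.9562) + (-0.1)·(0.9051) + (-0.5)·(-0.994) - 0.3 = -0.7541

-0.7541


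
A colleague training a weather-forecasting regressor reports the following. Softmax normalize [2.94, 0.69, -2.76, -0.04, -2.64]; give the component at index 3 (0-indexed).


Exponentials: e^2.94=18.9158, e^0.69=1.9937, e^-2.76=0.0633, e^-0.04=0.9608, e^-2.64=0.0714
Sum = 22.005
Softmax = [0.8596, 0.0906, 0.0029, 0.0437, 0.0032]
p[3] = 0.9608/22.005 = 0.0437

0.0437


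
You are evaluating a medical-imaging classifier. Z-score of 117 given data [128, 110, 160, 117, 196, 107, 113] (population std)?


μ = 133, σ = 30.6687
z = (117 - 133)/30.6687 = -0.5217

-0.5217


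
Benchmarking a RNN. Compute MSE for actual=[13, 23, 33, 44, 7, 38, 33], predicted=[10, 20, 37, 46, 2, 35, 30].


Squared errors: (13-10)²=9, (23-20)²=9, (33-37)²=16, (44-46)²=4, (7-2)²=25, (38-35)²=9, (33-30)²=9
Sum = 81
MSE = 81/7 = 81/7

81/7


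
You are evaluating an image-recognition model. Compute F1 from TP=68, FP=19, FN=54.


Precision = 68/87 = 0.7816
Recall = 68/122 = 0.5574
F1 = 2·P·R/(P+R) = 2·TP/(2·TP+FP+FN) = 136/(136+19+54) = 136/209 = 0.6507

0.6507


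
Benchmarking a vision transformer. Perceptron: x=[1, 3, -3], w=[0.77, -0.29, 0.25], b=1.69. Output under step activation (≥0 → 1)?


z = (1)·(0.77) + (3)·(-0.29) + (-3)·(0.25) + 1.69
  = 0.84
step(z) = 1 (z≥0)

1


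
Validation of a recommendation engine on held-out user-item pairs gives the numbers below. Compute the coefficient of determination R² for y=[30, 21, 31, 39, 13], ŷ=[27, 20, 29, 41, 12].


ȳ = 26.8
SS_res = Σ(y-ŷ)² = 19
SS_tot = Σ(y-ȳ)² = 400.8
R² = 1 - SS_res/SS_tot = 1 - 0.0474 = 0.9526

0.9526


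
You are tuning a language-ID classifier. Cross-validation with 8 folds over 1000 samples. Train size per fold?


Fold size = 1000/8 = 125
Training per fold = 1000 - 125 = 875

875


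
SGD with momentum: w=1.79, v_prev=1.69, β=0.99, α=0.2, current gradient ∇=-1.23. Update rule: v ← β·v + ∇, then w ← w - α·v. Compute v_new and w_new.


v_new = 0.99·1.69 - 1.23 = 1.6731 - 1.23 = 0.4431
w_new = 1.79 - 0.2·0.4431 = 1.79 - 0.08862 = 1.70138

v_new=0.4431, w_new=1.70138


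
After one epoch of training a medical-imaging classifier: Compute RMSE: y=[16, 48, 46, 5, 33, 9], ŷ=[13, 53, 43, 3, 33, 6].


MSE = 56/6 = 9.3333
RMSE = √(56/6) = 3.0551

3.0551


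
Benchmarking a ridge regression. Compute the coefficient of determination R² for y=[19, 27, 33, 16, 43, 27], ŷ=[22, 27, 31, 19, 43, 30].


ȳ = 27.5
SS_res = Σ(y-ŷ)² = 31
SS_tot = Σ(y-ȳ)² = 475.5
R² = 1 - SS_res/SS_tot = 1 - 0.0652 = 0.9348

0.9348


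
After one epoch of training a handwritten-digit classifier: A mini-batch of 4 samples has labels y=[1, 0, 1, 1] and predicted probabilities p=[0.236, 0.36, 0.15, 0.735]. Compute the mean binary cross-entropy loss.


L[0] = -ln(0.236) = 1.4439
L[1] = -ln(1-0.36) = -ln(0.64) = 0.4463
L[2] = -ln(0.15) = 1.8971
L[3] = -ln(0.735) = 0.3079
mean = (1.4439 + 0.4463 + 1.8971 + 0.3079)/4 = 1.0238

1.0238


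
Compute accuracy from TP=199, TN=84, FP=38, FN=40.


Accuracy = (TP+TN)/(TP+TN+FP+FN)
= (199+84)/(361)
= 283/361 = 78.39%

78.39%


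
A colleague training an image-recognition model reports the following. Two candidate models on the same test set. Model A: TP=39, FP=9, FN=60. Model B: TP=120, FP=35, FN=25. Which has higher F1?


Model A: P=39/48=0.8125, R=39/99=0.3939, F1=2PR/(P+R)=2TP/(2TP+FP+FN)=78/147=0.5306
Model B: P=120/155=0.7742, R=120/145=0.8276, F1=2PR/(P+R)=2TP/(2TP+FP+FN)=240/300=0.8
0.5306 < 0.8 → Model B

Model B


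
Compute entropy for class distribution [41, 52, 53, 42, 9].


Probabilities: [41/197, 52/197, 53/197, 42/197, 9/197] ≈ [0.2081, 0.264, 0.269, 0.2132, 0.0457]
H = -((41/197)·log₂(41/197) + (52/197)·log₂(52/197) + (53/197)·log₂(53/197) + (42/197)·log₂(42/197) + (9/197)·log₂(9/197))
  = 2.1669 bits

2.1669 bits


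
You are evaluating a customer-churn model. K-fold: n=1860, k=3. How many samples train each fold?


Fold size = 1860/3 = 620
Training per fold = 1860 - 620 = 1240

1240


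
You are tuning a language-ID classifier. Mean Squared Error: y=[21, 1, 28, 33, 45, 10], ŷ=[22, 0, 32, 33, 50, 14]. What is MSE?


Squared errors: (21-22)²=1, (1-0)²=1, (28-32)²=16, (33-33)²=0, (45-50)²=25, (10-14)²=16
Sum = 59
MSE = 59/6 = 59/6

59/6


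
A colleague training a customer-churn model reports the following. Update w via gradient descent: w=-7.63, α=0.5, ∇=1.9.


w_new = w - α·∇
= -7.63 - 0.5·1.9
= -7.63 - 0.95
= -8.58

-8.58


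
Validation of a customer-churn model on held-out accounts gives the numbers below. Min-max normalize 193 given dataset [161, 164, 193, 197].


min=161, max=197
(193-161)/(197-161) = 32/36 = 0.8889

0.8889


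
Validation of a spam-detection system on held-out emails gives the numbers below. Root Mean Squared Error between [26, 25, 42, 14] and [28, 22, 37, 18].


MSE = 54/4 = 13.5
RMSE = √(54/4) = 3.6742

3.6742


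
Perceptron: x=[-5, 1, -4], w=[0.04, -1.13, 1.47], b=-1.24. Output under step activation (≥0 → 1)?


z = (-5)·(0.04) + (1)·(-1.13) + (-4)·(1.47) - 1.24
  = -8.45
step(z) = 0 (z<0)

0


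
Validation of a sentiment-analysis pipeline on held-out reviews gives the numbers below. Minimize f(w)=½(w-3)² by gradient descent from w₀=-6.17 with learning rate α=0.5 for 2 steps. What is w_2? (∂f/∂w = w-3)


step 1: grad = -6.17-3 = -9.17; w = -6.17 - 0.5·(-9.17) = -1.585
step 2: grad = -1.585-3 = -4.585; w = -1.585 - 0.5·(-4.585) = 0.7075

0.7075


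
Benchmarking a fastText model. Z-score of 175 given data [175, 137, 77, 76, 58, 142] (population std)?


μ = 110.8333, σ = 42.667
z = (175 - 110.8333)/42.667 = 1.5039

1.5039


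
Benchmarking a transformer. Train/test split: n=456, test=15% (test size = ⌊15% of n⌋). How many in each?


Test = ⌊456·15/100⌋ = 68
Train = 456 - 68 = 388

Train: 388, Test: 68


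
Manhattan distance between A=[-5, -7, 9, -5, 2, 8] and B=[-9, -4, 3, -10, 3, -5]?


d = |-5+ 9| + |-7+ 4| + |9-3| + |-5+ 10| + |2-3| + |8+ 5|
  = 4 + 3 + 6 + 5 + 1 + 13
  = 32

32


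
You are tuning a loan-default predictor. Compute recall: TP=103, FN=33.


Recall = TP/(TP+FN)
= 103/(103+33)
= 103/136 = 75.74%

75.74%


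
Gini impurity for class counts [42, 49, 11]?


Probabilities: [42/102, 49/102, 11/102] ≈ [0.4118, 0.4804, 0.1078]
Σpᵢ² = (1764 + 2401 + 121)/102² = 4286/10404
Gini = 1 - Σpᵢ² = 1 - 4286/10404 = 0.588

0.588


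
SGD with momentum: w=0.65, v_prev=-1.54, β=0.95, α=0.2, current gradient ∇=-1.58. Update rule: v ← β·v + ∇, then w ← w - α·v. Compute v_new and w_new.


v_new = 0.95·-1.54 - 1.58 = -1.463 - 1.58 = -3.043
w_new = 0.65 - 0.2·-3.043 = 0.65 + 0.6086 = 1.2586

v_new=-3.043, w_new=1.2586


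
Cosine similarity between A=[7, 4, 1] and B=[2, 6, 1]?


A·B = 7·2 + 4·6 + 1·1 = 39
‖A‖ = √66 = 8.124, ‖B‖ = √41 = 6.4031
cos = 39/(√66·√41) = 39/√2706 = 0.7497

0.7497


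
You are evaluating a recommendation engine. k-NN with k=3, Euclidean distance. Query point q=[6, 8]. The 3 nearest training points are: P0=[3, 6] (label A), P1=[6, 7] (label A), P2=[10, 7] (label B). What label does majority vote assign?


d(q,P0) = 3.6056  (label A)
d(q,P1) = 1.0  (label A)
d(q,P2) = 4.1231  (label B)
Votes: A=2, B=1
Majority → A

A


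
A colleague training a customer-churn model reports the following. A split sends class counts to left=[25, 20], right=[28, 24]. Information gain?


Parent = [53, 44], H_parent = 0.9938
H_left = 0.9911 (n=45), H_right = 0.9957 (n=52)
H_children = (45/97)·0.9911 + (52/97)·0.9957 = 0.9936
IG = 0.9938 - 0.9936 = 0.0002

0.0002


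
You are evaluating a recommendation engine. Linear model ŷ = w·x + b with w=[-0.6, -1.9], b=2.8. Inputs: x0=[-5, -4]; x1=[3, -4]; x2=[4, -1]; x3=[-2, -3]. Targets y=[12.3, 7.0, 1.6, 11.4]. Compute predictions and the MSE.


ŷ0 = (-0.6)·(-5) + (-1.9)·(-4) + 2.8 = 13.4
ŷ1 = (-0.6)·(3) + (-1.9)·(-4) + 2.8 = 8.6
ŷ2 = (-0.6)·(4) + (-1.9)·(-1) + 2.8 = 2.3
ŷ3 = (-0.6)·(-2) + (-1.9)·(-3) + 2.8 = 9.7
errors² = [1.21, 2.56, 0.49, 2.89]
MSE = 7.1500/4 = 1.7875

1.7875


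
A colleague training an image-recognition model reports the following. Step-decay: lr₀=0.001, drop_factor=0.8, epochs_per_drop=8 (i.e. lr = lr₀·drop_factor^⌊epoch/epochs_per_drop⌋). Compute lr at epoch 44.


n_drops = ⌊44/8⌋ = 5
lr = 0.001·0.8^5 = 0.001·0.32768 = 0.00032768

0.00032768


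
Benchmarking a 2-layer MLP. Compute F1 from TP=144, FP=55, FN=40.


Precision = 144/199 = 0.7236
Recall = 144/184 = 0.7826
F1 = 2·P·R/(P+R) = 2·TP/(2·TP+FP+FN) = 288/(288+55+40) = 288/383 = 0.752

0.752


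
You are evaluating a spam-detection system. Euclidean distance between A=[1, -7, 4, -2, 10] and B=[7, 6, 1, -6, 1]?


d = √((1-7)² + (-7-6)² + (4-1)² + (-2+ 6)² + (10-1)²)
  = √(36 + 169 + 9 + 16 + 81)
  = √311 = 17.6352

17.6352


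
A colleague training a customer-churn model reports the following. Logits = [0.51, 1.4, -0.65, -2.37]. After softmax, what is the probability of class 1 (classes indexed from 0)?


Exponentials: e^0.51=1.6653, e^1.4=4.0552, e^-0.65=0.522, e^-2.37=0.0935
Sum = 6.336
Softmax = [0.2628, 0.64, 0.0824, 0.0148]
p[1] = 4.0552/6.336 = 0.64

0.64


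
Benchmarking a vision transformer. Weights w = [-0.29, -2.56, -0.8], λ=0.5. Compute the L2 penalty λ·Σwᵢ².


‖w‖₂² = (-0.29)² + (-2.56)² + (-0.8)²
     = 0.0841 + 6.5536 + 0.64
     = 7.2777
λ·‖w‖₂² = 0.5·7.2777 = 3.63885

3.63885


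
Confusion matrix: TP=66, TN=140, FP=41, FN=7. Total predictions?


Total = TP + TN + FP + FN
= 66 + 140 + 41 + 7
= 254
(Predicted positive: 107, predicted negative: 147)

254


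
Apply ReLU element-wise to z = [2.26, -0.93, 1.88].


ReLU(2.26) = max(0, 2.26) = 2.26
ReLU(-0.93) = max(0, -0.93) = 0.0
ReLU(1.88) = max(0, 1.88) = 1.88
result = [2.26, 0.0, 1.88]

[2.26, 0.0, 1.88]


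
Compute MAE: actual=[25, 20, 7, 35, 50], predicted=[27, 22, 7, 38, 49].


Absolute errors: |25-27|=2, |20-22|=2, |7-7|=0, |35-38|=3, |50-49|=1
Sum = 8
MAE = 8/5 = 8/5

8/5


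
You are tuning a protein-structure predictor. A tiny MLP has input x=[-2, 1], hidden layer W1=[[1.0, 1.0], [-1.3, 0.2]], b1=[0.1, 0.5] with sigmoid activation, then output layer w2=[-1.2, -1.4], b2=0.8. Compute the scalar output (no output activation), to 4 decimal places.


z1[0] = (1.0)·(-2) + (1.0)·(1) + 0.1 = -0.9
z1[1] = (-1.3)·(-2) + (0.2)·(1) + 0.5 = 3.3
h = sigmoid(z1) = [0.2891, 0.9644]
output = (-1.2)·(0.2891) + (-1.4)·(0.9644) + 0.8 = -0.8971

-0.8971


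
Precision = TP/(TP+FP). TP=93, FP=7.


Precision = TP/(TP+FP)
= 93/(93+7)
= 93/100 = 93.0%

93.0%


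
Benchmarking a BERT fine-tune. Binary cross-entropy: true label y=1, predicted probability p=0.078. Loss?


BCE = -[y·ln(p) + (1-y)·ln(1-p)]
= -1·ln(0.078) - 0
= -ln(0.078) = 2.551

2.551


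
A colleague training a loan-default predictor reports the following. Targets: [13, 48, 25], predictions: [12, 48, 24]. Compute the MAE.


Absolute errors: |13-12|=1, |48-48|=0, |25-24|=1
Sum = 2
MAE = 2/3 = 2/3

2/3


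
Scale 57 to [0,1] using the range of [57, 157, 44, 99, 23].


min=23, max=157
(57-23)/(157-23) = 34/134 = 0.2537

0.2537


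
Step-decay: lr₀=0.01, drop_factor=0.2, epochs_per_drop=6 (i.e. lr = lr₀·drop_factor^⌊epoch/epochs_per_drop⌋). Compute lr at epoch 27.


n_drops = ⌊27/6⌋ = 4
lr = 0.01·0.2^4 = 0.01·0.0016 = 0.000016

0.000016


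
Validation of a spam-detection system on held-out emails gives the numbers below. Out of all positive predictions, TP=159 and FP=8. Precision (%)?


Precision = TP/(TP+FP)
= 159/(159+8)
= 159/167 = 95.21%

95.21%


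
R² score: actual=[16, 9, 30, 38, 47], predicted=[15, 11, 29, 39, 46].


ȳ = 28
SS_res = Σ(y-ŷ)² = 8
SS_tot = Σ(y-ȳ)² = 970
R² = 1 - SS_res/SS_tot = 1 - 0.0082 = 0.9918

0.9918


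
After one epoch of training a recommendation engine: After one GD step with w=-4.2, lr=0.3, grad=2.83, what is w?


w_new = w - α·∇
= -4.2 - 0.3·2.83
= -4.2 - 0.849
= -5.049

-5.049


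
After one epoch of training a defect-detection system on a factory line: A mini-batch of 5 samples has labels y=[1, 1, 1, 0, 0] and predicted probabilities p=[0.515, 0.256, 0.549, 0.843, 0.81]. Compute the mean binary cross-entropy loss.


L[0] = -ln(0.515) = 0.6636
L[1] = -ln(0.256) = 1.3626
L[2] = -ln(0.549) = 0.5997
L[3] = -ln(1-0.843) = -ln(0.157) = 1.8515
L[4] = -ln(1-0.81) = -ln(0.19) = 1.6607
mean = (0.6636 + 1.3626 + 0.5997 + 1.8515 + 1.6607)/5 = 1.2276

1.2276


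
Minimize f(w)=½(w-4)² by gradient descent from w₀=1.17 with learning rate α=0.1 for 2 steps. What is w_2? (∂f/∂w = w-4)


step 1: grad = 1.17-4 = -2.83; w = 1.17 - 0.1·(-2.83) = 1.453
step 2: grad = 1.453-4 = -2.547; w = 1.453 - 0.1·(-2.547) = 1.7077

1.7077


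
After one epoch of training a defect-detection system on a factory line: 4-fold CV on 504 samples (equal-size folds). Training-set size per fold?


Fold size = 504/4 = 126
Training per fold = 504 - 126 = 378

378


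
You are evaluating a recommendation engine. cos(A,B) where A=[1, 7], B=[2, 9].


A·B = 1·2 + 7·9 = 65
‖A‖ = √50 = 7.0711, ‖B‖ = √85 = 9.2195
cos = 65/(√50·√85) = 65/√4250 = 0.9971

0.9971


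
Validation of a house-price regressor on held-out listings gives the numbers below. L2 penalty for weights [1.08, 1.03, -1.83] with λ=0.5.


‖w‖₂² = (1.08)² + (1.03)² + (-1.83)²
     = 1.1664 + 1.0609 + 3.3489
     = 5.5762
λ·‖w‖₂² = 0.5·5.5762 = 2.7881

2.7881


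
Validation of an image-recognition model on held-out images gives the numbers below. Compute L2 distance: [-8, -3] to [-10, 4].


d = √((-8+ 10)² + (-3-4)²)
  = √(4 + 49)
  = √53 = 7.2801

7.2801


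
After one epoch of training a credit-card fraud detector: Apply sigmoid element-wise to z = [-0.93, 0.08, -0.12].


σ(-0.93) = 1/(1+e^0.93) = 0.2829
σ(0.08) = 1/(1+e^-0.08) = 0.52
σ(-0.12) = 1/(1+e^0.12) = 0.47
result = [0.2829, 0.52, 0.47]

[0.2829, 0.52, 0.47]


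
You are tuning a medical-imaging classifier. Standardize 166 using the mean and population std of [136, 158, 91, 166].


μ = 137.75, σ = 29.1408
z = (166 - 137.75)/29.1408 = 0.9694

0.9694


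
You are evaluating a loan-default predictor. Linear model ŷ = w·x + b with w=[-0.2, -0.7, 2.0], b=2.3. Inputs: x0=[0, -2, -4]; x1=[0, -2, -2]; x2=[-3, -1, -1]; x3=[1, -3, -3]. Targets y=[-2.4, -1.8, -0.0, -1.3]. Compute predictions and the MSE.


ŷ0 = (-0.2)·(0) + (-0.7)·(-2) + (2.0)·(-4) + 2.3 = -4.3
ŷ1 = (-0.2)·(0) + (-0.7)·(-2) + (2.0)·(-2) + 2.3 = -0.3
ŷ2 = (-0.2)·(-3) + (-0.7)·(-1) + (2.0)·(-1) + 2.3 = 1.6
ŷ3 = (-0.2)·(1) + (-0.7)·(-3) + (2.0)·(-3) + 2.3 = -1.8
errors² = [3.61, 2.25, 2.56, 0.25]
MSE = 8.6700/4 = 2.1675

2.1675


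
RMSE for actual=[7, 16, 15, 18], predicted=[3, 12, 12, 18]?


MSE = 41/4 = 10.25
RMSE = √(41/4) = 3.2016

3.2016


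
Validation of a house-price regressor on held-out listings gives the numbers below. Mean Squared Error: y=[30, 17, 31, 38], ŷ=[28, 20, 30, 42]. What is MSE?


Squared errors: (30-28)²=4, (17-20)²=9, (31-30)²=1, (38-42)²=16
Sum = 30
MSE = 30/4 = 15/2

15/2


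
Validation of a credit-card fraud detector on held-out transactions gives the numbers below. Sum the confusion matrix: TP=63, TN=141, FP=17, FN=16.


Total = TP + TN + FP + FN
= 63 + 141 + 17 + 16
= 237
(Predicted positive: 80, predicted negative: 157)

237


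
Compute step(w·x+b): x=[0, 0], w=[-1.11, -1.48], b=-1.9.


z = (0)·(-1.11) + (0)·(-1.48) - 1.9
  = -1.9
step(z) = 0 (z<0)

0


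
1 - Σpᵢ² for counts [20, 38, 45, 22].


Probabilities: [20/125, 38/125, 45/125, 22/125] ≈ [0.16, 0.304, 0.36, 0.176]
Σpᵢ² = (400 + 1444 + 2025 + 484)/125² = 4353/15625
Gini = 1 - Σpᵢ² = 1 - 4353/15625 = 0.7214

0.7214


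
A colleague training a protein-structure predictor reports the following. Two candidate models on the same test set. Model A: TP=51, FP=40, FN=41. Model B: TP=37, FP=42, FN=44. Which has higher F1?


Model A: P=51/91=0.5604, R=51/92=0.5543, F1=2PR/(P+R)=2TP/(2TP+FP+FN)=102/183=0.5574
Model B: P=37/79=0.4684, R=37/81=0.4568, F1=2PR/(P+R)=2TP/(2TP+FP+FN)=74/160=0.4625
0.5574 > 0.4625 → Model A

Model A


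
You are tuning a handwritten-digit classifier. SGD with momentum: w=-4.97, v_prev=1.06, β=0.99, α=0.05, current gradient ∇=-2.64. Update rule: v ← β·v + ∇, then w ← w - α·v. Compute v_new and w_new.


v_new = 0.99·1.06 - 2.64 = 1.0494 - 2.64 = -1.5906
w_new = -4.97 - 0.05·-1.5906 = -4.97 + 0.07953 = -4.89047

v_new=-1.5906, w_new=-4.89047


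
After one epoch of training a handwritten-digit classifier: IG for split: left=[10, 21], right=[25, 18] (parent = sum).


Parent = [35, 39], H_parent = 0.9979
H_left = 0.9072 (n=31), H_right = 0.9808 (n=43)
H_children = (31/74)·0.9072 + (43/74)·0.9808 = 0.95
IG = 0.9979 - 0.95 = 0.0479

0.0479


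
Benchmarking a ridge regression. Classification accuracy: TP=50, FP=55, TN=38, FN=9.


Accuracy = (TP+TN)/(TP+TN+FP+FN)
= (50+38)/(152)
= 88/152 = 57.89%

57.89%


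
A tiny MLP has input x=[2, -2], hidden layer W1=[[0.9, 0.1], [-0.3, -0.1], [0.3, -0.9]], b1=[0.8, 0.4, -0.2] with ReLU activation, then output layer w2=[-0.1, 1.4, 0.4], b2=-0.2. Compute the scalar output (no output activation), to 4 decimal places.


z1[0] = (0.9)·(2) + (0.1)·(-2) + 0.8 = 2.4
z1[1] = (-0.3)·(2) + (-0.1)·(-2) + 0.4 = 0.0
z1[2] = (0.3)·(2) + (-0.9)·(-2) - 0.2 = 2.2
h = ReLU(z1) = [2.4, 0.0, 2.2]
output = (-0.1)·(2.4) + (1.4)·(0.0) + (0.4)·(2.2) - 0.2 = 0.44

0.44


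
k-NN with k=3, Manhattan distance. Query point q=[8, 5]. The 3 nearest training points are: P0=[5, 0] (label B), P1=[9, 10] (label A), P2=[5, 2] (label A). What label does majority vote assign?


d(q,P0) = 8  (label B)
d(q,P1) = 6  (label A)
d(q,P2) = 6  (label A)
Votes: A=2, B=1
Majority → A

A


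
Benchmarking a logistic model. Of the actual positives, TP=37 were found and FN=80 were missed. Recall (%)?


Recall = TP/(TP+FN)
= 37/(37+80)
= 37/117 = 31.62%

31.62%


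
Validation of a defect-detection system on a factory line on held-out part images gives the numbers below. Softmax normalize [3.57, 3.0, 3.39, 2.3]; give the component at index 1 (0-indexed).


Exponentials: e^3.57=35.5166, e^3.0=20.0855, e^3.39=29.666, e^2.3=9.9742
Sum = 95.2423
Softmax = [0.3729, 0.2109, 0.3115, 0.1047]
p[1] = 20.0855/95.2423 = 0.2109

0.2109


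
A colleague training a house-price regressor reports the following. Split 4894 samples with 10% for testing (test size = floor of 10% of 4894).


Test = ⌊4894·10/100⌋ = 489
Train = 4894 - 489 = 4405

Train: 4405, Test: 489


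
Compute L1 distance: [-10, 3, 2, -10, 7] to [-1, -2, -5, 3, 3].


d = |-10+ 1| + |3+ 2| + |2+ 5| + |-10-3| + |7-3|
  = 9 + 5 + 7 + 13 + 4
  = 38

38


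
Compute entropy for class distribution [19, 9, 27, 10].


Probabilities: [19/65, 9/65, 27/65, 10/65] ≈ [0.2923, 0.1385, 0.4154, 0.1538]
H = -((19/65)·log₂(19/65) + (9/65)·log₂(9/65) + (27/65)·log₂(27/65) + (10/65)·log₂(10/65))
  = 1.8556 bits

1.8556 bits


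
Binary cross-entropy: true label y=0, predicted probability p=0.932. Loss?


BCE = -[y·ln(p) + (1-y)·ln(1-p)]
= -0 - 1·ln(1-0.932)
= -ln(0.068) = 2.6882

2.6882


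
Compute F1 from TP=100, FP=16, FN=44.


Precision = 100/116 = 0.8621
Recall = 100/144 = 0.6944
F1 = 2·P·R/(P+R) = 2·TP/(2·TP+FP+FN) = 200/(200+16+44) = 200/260 = 0.7692

0.7692


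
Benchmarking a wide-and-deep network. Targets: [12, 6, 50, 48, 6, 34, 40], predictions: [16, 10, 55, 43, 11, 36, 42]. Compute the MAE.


Absolute errors: |12-16|=4, |6-10|=4, |50-55|=5, |48-43|=5, |6-11|=5, |34-36|=2, |40-42|=2
Sum = 27
MAE = 27/7 = 27/7

27/7
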